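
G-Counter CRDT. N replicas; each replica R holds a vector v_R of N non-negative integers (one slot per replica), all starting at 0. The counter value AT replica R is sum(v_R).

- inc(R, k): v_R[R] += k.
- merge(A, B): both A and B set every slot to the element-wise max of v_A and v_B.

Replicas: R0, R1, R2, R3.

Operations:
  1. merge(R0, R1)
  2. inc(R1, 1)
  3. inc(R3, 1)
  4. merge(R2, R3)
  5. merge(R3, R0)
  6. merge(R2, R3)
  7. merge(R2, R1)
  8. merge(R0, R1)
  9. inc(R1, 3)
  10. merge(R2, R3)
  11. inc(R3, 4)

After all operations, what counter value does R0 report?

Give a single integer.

Answer: 2

Derivation:
Op 1: merge R0<->R1 -> R0=(0,0,0,0) R1=(0,0,0,0)
Op 2: inc R1 by 1 -> R1=(0,1,0,0) value=1
Op 3: inc R3 by 1 -> R3=(0,0,0,1) value=1
Op 4: merge R2<->R3 -> R2=(0,0,0,1) R3=(0,0,0,1)
Op 5: merge R3<->R0 -> R3=(0,0,0,1) R0=(0,0,0,1)
Op 6: merge R2<->R3 -> R2=(0,0,0,1) R3=(0,0,0,1)
Op 7: merge R2<->R1 -> R2=(0,1,0,1) R1=(0,1,0,1)
Op 8: merge R0<->R1 -> R0=(0,1,0,1) R1=(0,1,0,1)
Op 9: inc R1 by 3 -> R1=(0,4,0,1) value=5
Op 10: merge R2<->R3 -> R2=(0,1,0,1) R3=(0,1,0,1)
Op 11: inc R3 by 4 -> R3=(0,1,0,5) value=6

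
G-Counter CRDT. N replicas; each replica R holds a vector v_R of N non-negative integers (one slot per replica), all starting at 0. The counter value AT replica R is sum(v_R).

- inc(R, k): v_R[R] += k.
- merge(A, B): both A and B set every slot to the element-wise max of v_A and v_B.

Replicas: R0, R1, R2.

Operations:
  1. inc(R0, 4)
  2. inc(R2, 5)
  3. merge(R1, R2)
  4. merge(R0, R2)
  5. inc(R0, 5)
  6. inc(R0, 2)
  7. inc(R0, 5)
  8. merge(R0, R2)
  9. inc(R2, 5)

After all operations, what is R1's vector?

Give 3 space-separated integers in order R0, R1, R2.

Op 1: inc R0 by 4 -> R0=(4,0,0) value=4
Op 2: inc R2 by 5 -> R2=(0,0,5) value=5
Op 3: merge R1<->R2 -> R1=(0,0,5) R2=(0,0,5)
Op 4: merge R0<->R2 -> R0=(4,0,5) R2=(4,0,5)
Op 5: inc R0 by 5 -> R0=(9,0,5) value=14
Op 6: inc R0 by 2 -> R0=(11,0,5) value=16
Op 7: inc R0 by 5 -> R0=(16,0,5) value=21
Op 8: merge R0<->R2 -> R0=(16,0,5) R2=(16,0,5)
Op 9: inc R2 by 5 -> R2=(16,0,10) value=26

Answer: 0 0 5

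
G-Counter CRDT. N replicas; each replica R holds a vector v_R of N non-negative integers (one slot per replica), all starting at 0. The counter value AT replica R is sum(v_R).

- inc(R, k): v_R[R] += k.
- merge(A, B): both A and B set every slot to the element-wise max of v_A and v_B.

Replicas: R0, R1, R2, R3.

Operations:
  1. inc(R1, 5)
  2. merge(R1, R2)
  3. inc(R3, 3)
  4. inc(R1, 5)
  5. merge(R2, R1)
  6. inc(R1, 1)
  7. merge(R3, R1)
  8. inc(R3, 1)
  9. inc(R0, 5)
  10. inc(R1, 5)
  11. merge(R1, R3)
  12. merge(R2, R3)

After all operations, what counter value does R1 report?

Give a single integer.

Answer: 20

Derivation:
Op 1: inc R1 by 5 -> R1=(0,5,0,0) value=5
Op 2: merge R1<->R2 -> R1=(0,5,0,0) R2=(0,5,0,0)
Op 3: inc R3 by 3 -> R3=(0,0,0,3) value=3
Op 4: inc R1 by 5 -> R1=(0,10,0,0) value=10
Op 5: merge R2<->R1 -> R2=(0,10,0,0) R1=(0,10,0,0)
Op 6: inc R1 by 1 -> R1=(0,11,0,0) value=11
Op 7: merge R3<->R1 -> R3=(0,11,0,3) R1=(0,11,0,3)
Op 8: inc R3 by 1 -> R3=(0,11,0,4) value=15
Op 9: inc R0 by 5 -> R0=(5,0,0,0) value=5
Op 10: inc R1 by 5 -> R1=(0,16,0,3) value=19
Op 11: merge R1<->R3 -> R1=(0,16,0,4) R3=(0,16,0,4)
Op 12: merge R2<->R3 -> R2=(0,16,0,4) R3=(0,16,0,4)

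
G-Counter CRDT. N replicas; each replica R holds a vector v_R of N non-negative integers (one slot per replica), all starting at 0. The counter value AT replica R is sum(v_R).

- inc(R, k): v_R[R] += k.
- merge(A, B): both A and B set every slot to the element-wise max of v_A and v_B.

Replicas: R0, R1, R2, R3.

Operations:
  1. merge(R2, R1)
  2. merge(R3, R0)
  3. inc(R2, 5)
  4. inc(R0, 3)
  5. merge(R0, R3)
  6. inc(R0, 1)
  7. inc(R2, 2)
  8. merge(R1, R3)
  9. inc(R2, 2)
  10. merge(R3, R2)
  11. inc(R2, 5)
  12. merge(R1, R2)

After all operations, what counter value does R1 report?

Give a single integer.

Answer: 17

Derivation:
Op 1: merge R2<->R1 -> R2=(0,0,0,0) R1=(0,0,0,0)
Op 2: merge R3<->R0 -> R3=(0,0,0,0) R0=(0,0,0,0)
Op 3: inc R2 by 5 -> R2=(0,0,5,0) value=5
Op 4: inc R0 by 3 -> R0=(3,0,0,0) value=3
Op 5: merge R0<->R3 -> R0=(3,0,0,0) R3=(3,0,0,0)
Op 6: inc R0 by 1 -> R0=(4,0,0,0) value=4
Op 7: inc R2 by 2 -> R2=(0,0,7,0) value=7
Op 8: merge R1<->R3 -> R1=(3,0,0,0) R3=(3,0,0,0)
Op 9: inc R2 by 2 -> R2=(0,0,9,0) value=9
Op 10: merge R3<->R2 -> R3=(3,0,9,0) R2=(3,0,9,0)
Op 11: inc R2 by 5 -> R2=(3,0,14,0) value=17
Op 12: merge R1<->R2 -> R1=(3,0,14,0) R2=(3,0,14,0)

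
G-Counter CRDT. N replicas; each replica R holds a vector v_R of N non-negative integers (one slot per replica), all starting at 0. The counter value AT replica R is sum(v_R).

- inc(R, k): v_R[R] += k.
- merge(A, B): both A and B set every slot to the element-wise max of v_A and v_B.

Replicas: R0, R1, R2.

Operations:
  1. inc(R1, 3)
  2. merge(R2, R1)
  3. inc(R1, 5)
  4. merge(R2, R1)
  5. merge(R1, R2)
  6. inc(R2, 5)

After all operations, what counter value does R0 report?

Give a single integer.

Op 1: inc R1 by 3 -> R1=(0,3,0) value=3
Op 2: merge R2<->R1 -> R2=(0,3,0) R1=(0,3,0)
Op 3: inc R1 by 5 -> R1=(0,8,0) value=8
Op 4: merge R2<->R1 -> R2=(0,8,0) R1=(0,8,0)
Op 5: merge R1<->R2 -> R1=(0,8,0) R2=(0,8,0)
Op 6: inc R2 by 5 -> R2=(0,8,5) value=13

Answer: 0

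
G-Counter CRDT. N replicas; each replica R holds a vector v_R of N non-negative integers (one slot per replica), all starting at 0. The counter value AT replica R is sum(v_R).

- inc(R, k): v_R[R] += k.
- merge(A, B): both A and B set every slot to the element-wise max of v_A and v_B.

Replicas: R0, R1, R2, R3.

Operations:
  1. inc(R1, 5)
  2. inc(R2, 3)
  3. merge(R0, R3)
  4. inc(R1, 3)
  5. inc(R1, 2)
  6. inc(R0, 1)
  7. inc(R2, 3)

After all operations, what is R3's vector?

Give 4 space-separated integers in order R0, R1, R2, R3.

Answer: 0 0 0 0

Derivation:
Op 1: inc R1 by 5 -> R1=(0,5,0,0) value=5
Op 2: inc R2 by 3 -> R2=(0,0,3,0) value=3
Op 3: merge R0<->R3 -> R0=(0,0,0,0) R3=(0,0,0,0)
Op 4: inc R1 by 3 -> R1=(0,8,0,0) value=8
Op 5: inc R1 by 2 -> R1=(0,10,0,0) value=10
Op 6: inc R0 by 1 -> R0=(1,0,0,0) value=1
Op 7: inc R2 by 3 -> R2=(0,0,6,0) value=6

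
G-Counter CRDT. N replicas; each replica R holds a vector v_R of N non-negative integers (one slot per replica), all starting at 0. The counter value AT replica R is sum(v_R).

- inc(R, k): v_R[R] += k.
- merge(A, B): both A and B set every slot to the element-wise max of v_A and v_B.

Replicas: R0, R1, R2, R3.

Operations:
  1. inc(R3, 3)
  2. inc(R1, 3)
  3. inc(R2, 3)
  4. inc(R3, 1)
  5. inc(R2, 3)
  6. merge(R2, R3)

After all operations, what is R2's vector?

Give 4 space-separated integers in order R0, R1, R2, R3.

Op 1: inc R3 by 3 -> R3=(0,0,0,3) value=3
Op 2: inc R1 by 3 -> R1=(0,3,0,0) value=3
Op 3: inc R2 by 3 -> R2=(0,0,3,0) value=3
Op 4: inc R3 by 1 -> R3=(0,0,0,4) value=4
Op 5: inc R2 by 3 -> R2=(0,0,6,0) value=6
Op 6: merge R2<->R3 -> R2=(0,0,6,4) R3=(0,0,6,4)

Answer: 0 0 6 4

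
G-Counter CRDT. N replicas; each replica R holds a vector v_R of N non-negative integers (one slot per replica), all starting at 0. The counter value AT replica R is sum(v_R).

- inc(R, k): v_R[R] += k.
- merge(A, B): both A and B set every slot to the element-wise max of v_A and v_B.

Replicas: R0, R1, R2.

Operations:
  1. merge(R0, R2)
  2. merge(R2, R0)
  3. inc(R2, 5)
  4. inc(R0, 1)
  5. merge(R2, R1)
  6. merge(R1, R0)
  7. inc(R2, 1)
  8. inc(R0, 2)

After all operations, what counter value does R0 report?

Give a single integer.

Op 1: merge R0<->R2 -> R0=(0,0,0) R2=(0,0,0)
Op 2: merge R2<->R0 -> R2=(0,0,0) R0=(0,0,0)
Op 3: inc R2 by 5 -> R2=(0,0,5) value=5
Op 4: inc R0 by 1 -> R0=(1,0,0) value=1
Op 5: merge R2<->R1 -> R2=(0,0,5) R1=(0,0,5)
Op 6: merge R1<->R0 -> R1=(1,0,5) R0=(1,0,5)
Op 7: inc R2 by 1 -> R2=(0,0,6) value=6
Op 8: inc R0 by 2 -> R0=(3,0,5) value=8

Answer: 8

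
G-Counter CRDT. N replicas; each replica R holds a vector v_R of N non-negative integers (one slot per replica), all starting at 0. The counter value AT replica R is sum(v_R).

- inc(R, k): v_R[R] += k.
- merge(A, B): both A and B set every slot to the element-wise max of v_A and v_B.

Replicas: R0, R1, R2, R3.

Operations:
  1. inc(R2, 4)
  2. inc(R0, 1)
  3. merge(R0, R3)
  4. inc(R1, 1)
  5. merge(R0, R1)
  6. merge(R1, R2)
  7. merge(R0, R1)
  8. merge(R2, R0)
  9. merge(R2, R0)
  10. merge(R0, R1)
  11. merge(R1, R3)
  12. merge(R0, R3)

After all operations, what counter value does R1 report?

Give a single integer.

Answer: 6

Derivation:
Op 1: inc R2 by 4 -> R2=(0,0,4,0) value=4
Op 2: inc R0 by 1 -> R0=(1,0,0,0) value=1
Op 3: merge R0<->R3 -> R0=(1,0,0,0) R3=(1,0,0,0)
Op 4: inc R1 by 1 -> R1=(0,1,0,0) value=1
Op 5: merge R0<->R1 -> R0=(1,1,0,0) R1=(1,1,0,0)
Op 6: merge R1<->R2 -> R1=(1,1,4,0) R2=(1,1,4,0)
Op 7: merge R0<->R1 -> R0=(1,1,4,0) R1=(1,1,4,0)
Op 8: merge R2<->R0 -> R2=(1,1,4,0) R0=(1,1,4,0)
Op 9: merge R2<->R0 -> R2=(1,1,4,0) R0=(1,1,4,0)
Op 10: merge R0<->R1 -> R0=(1,1,4,0) R1=(1,1,4,0)
Op 11: merge R1<->R3 -> R1=(1,1,4,0) R3=(1,1,4,0)
Op 12: merge R0<->R3 -> R0=(1,1,4,0) R3=(1,1,4,0)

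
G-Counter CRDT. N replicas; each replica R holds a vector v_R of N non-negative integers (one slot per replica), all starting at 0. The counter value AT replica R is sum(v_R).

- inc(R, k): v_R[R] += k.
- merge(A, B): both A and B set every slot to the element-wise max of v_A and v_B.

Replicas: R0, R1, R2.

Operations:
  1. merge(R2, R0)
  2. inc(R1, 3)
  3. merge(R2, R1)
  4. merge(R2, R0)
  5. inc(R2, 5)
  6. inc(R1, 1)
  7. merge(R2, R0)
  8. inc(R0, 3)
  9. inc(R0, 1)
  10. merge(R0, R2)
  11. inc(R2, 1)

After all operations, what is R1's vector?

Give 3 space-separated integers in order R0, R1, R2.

Op 1: merge R2<->R0 -> R2=(0,0,0) R0=(0,0,0)
Op 2: inc R1 by 3 -> R1=(0,3,0) value=3
Op 3: merge R2<->R1 -> R2=(0,3,0) R1=(0,3,0)
Op 4: merge R2<->R0 -> R2=(0,3,0) R0=(0,3,0)
Op 5: inc R2 by 5 -> R2=(0,3,5) value=8
Op 6: inc R1 by 1 -> R1=(0,4,0) value=4
Op 7: merge R2<->R0 -> R2=(0,3,5) R0=(0,3,5)
Op 8: inc R0 by 3 -> R0=(3,3,5) value=11
Op 9: inc R0 by 1 -> R0=(4,3,5) value=12
Op 10: merge R0<->R2 -> R0=(4,3,5) R2=(4,3,5)
Op 11: inc R2 by 1 -> R2=(4,3,6) value=13

Answer: 0 4 0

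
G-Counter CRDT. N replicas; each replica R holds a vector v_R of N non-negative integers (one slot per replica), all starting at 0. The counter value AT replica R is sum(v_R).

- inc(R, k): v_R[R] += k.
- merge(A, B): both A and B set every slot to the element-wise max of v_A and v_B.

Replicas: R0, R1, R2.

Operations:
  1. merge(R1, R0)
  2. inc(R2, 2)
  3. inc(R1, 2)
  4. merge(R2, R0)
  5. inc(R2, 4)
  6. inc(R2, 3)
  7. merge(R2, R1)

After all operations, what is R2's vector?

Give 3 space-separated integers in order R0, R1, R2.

Op 1: merge R1<->R0 -> R1=(0,0,0) R0=(0,0,0)
Op 2: inc R2 by 2 -> R2=(0,0,2) value=2
Op 3: inc R1 by 2 -> R1=(0,2,0) value=2
Op 4: merge R2<->R0 -> R2=(0,0,2) R0=(0,0,2)
Op 5: inc R2 by 4 -> R2=(0,0,6) value=6
Op 6: inc R2 by 3 -> R2=(0,0,9) value=9
Op 7: merge R2<->R1 -> R2=(0,2,9) R1=(0,2,9)

Answer: 0 2 9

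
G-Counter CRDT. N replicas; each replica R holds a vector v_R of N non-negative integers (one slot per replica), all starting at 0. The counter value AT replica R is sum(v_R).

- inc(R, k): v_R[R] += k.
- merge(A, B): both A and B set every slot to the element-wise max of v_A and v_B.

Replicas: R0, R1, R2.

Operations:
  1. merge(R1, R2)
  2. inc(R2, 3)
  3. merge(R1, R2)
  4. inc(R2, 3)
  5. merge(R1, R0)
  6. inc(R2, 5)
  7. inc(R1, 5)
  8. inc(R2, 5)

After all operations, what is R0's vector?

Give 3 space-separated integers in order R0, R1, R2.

Answer: 0 0 3

Derivation:
Op 1: merge R1<->R2 -> R1=(0,0,0) R2=(0,0,0)
Op 2: inc R2 by 3 -> R2=(0,0,3) value=3
Op 3: merge R1<->R2 -> R1=(0,0,3) R2=(0,0,3)
Op 4: inc R2 by 3 -> R2=(0,0,6) value=6
Op 5: merge R1<->R0 -> R1=(0,0,3) R0=(0,0,3)
Op 6: inc R2 by 5 -> R2=(0,0,11) value=11
Op 7: inc R1 by 5 -> R1=(0,5,3) value=8
Op 8: inc R2 by 5 -> R2=(0,0,16) value=16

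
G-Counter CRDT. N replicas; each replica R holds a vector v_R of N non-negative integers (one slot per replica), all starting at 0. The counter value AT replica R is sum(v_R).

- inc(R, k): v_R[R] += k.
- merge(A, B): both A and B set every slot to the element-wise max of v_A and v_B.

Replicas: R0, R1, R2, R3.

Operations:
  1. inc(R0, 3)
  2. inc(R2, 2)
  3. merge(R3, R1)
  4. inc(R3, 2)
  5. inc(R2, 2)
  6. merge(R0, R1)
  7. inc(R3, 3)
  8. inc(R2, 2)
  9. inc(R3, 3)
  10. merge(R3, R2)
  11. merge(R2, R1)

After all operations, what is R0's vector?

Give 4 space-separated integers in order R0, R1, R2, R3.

Answer: 3 0 0 0

Derivation:
Op 1: inc R0 by 3 -> R0=(3,0,0,0) value=3
Op 2: inc R2 by 2 -> R2=(0,0,2,0) value=2
Op 3: merge R3<->R1 -> R3=(0,0,0,0) R1=(0,0,0,0)
Op 4: inc R3 by 2 -> R3=(0,0,0,2) value=2
Op 5: inc R2 by 2 -> R2=(0,0,4,0) value=4
Op 6: merge R0<->R1 -> R0=(3,0,0,0) R1=(3,0,0,0)
Op 7: inc R3 by 3 -> R3=(0,0,0,5) value=5
Op 8: inc R2 by 2 -> R2=(0,0,6,0) value=6
Op 9: inc R3 by 3 -> R3=(0,0,0,8) value=8
Op 10: merge R3<->R2 -> R3=(0,0,6,8) R2=(0,0,6,8)
Op 11: merge R2<->R1 -> R2=(3,0,6,8) R1=(3,0,6,8)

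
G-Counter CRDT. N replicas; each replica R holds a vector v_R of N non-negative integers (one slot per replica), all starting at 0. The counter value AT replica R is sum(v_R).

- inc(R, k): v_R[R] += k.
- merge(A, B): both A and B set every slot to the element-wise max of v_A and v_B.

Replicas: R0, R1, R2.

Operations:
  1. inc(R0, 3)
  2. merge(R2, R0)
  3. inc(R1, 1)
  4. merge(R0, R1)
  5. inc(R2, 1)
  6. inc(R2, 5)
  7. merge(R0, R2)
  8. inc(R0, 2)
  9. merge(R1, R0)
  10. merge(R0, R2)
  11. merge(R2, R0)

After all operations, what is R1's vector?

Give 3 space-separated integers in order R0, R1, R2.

Op 1: inc R0 by 3 -> R0=(3,0,0) value=3
Op 2: merge R2<->R0 -> R2=(3,0,0) R0=(3,0,0)
Op 3: inc R1 by 1 -> R1=(0,1,0) value=1
Op 4: merge R0<->R1 -> R0=(3,1,0) R1=(3,1,0)
Op 5: inc R2 by 1 -> R2=(3,0,1) value=4
Op 6: inc R2 by 5 -> R2=(3,0,6) value=9
Op 7: merge R0<->R2 -> R0=(3,1,6) R2=(3,1,6)
Op 8: inc R0 by 2 -> R0=(5,1,6) value=12
Op 9: merge R1<->R0 -> R1=(5,1,6) R0=(5,1,6)
Op 10: merge R0<->R2 -> R0=(5,1,6) R2=(5,1,6)
Op 11: merge R2<->R0 -> R2=(5,1,6) R0=(5,1,6)

Answer: 5 1 6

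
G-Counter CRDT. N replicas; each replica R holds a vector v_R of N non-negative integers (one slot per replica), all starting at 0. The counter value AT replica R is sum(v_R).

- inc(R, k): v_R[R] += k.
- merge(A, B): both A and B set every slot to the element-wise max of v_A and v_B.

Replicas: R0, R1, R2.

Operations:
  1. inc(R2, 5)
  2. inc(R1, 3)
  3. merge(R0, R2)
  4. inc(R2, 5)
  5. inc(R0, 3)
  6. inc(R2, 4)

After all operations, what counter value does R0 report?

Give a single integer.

Answer: 8

Derivation:
Op 1: inc R2 by 5 -> R2=(0,0,5) value=5
Op 2: inc R1 by 3 -> R1=(0,3,0) value=3
Op 3: merge R0<->R2 -> R0=(0,0,5) R2=(0,0,5)
Op 4: inc R2 by 5 -> R2=(0,0,10) value=10
Op 5: inc R0 by 3 -> R0=(3,0,5) value=8
Op 6: inc R2 by 4 -> R2=(0,0,14) value=14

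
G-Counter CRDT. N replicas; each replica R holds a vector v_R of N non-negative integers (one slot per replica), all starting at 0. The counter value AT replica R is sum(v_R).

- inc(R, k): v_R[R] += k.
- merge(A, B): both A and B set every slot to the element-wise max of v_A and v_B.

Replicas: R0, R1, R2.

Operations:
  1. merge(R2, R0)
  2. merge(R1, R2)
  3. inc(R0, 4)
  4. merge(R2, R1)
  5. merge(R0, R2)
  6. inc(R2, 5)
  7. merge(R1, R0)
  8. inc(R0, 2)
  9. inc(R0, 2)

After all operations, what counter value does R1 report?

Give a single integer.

Op 1: merge R2<->R0 -> R2=(0,0,0) R0=(0,0,0)
Op 2: merge R1<->R2 -> R1=(0,0,0) R2=(0,0,0)
Op 3: inc R0 by 4 -> R0=(4,0,0) value=4
Op 4: merge R2<->R1 -> R2=(0,0,0) R1=(0,0,0)
Op 5: merge R0<->R2 -> R0=(4,0,0) R2=(4,0,0)
Op 6: inc R2 by 5 -> R2=(4,0,5) value=9
Op 7: merge R1<->R0 -> R1=(4,0,0) R0=(4,0,0)
Op 8: inc R0 by 2 -> R0=(6,0,0) value=6
Op 9: inc R0 by 2 -> R0=(8,0,0) value=8

Answer: 4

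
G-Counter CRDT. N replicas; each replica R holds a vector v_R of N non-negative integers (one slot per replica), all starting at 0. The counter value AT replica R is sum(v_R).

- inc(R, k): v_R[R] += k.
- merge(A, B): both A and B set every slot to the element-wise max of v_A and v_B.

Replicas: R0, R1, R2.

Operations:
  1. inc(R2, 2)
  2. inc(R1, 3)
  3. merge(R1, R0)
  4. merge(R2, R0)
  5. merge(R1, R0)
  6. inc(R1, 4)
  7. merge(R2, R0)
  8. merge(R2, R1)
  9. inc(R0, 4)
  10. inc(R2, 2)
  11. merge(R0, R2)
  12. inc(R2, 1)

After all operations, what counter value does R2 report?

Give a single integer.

Answer: 16

Derivation:
Op 1: inc R2 by 2 -> R2=(0,0,2) value=2
Op 2: inc R1 by 3 -> R1=(0,3,0) value=3
Op 3: merge R1<->R0 -> R1=(0,3,0) R0=(0,3,0)
Op 4: merge R2<->R0 -> R2=(0,3,2) R0=(0,3,2)
Op 5: merge R1<->R0 -> R1=(0,3,2) R0=(0,3,2)
Op 6: inc R1 by 4 -> R1=(0,7,2) value=9
Op 7: merge R2<->R0 -> R2=(0,3,2) R0=(0,3,2)
Op 8: merge R2<->R1 -> R2=(0,7,2) R1=(0,7,2)
Op 9: inc R0 by 4 -> R0=(4,3,2) value=9
Op 10: inc R2 by 2 -> R2=(0,7,4) value=11
Op 11: merge R0<->R2 -> R0=(4,7,4) R2=(4,7,4)
Op 12: inc R2 by 1 -> R2=(4,7,5) value=16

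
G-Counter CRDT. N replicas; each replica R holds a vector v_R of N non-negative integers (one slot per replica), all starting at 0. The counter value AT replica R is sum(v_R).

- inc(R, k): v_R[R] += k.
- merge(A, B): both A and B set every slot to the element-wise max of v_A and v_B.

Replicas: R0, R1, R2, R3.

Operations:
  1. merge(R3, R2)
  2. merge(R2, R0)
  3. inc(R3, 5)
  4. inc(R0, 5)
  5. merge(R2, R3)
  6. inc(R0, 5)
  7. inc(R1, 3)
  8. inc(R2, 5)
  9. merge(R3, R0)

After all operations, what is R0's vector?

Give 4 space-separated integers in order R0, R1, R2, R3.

Op 1: merge R3<->R2 -> R3=(0,0,0,0) R2=(0,0,0,0)
Op 2: merge R2<->R0 -> R2=(0,0,0,0) R0=(0,0,0,0)
Op 3: inc R3 by 5 -> R3=(0,0,0,5) value=5
Op 4: inc R0 by 5 -> R0=(5,0,0,0) value=5
Op 5: merge R2<->R3 -> R2=(0,0,0,5) R3=(0,0,0,5)
Op 6: inc R0 by 5 -> R0=(10,0,0,0) value=10
Op 7: inc R1 by 3 -> R1=(0,3,0,0) value=3
Op 8: inc R2 by 5 -> R2=(0,0,5,5) value=10
Op 9: merge R3<->R0 -> R3=(10,0,0,5) R0=(10,0,0,5)

Answer: 10 0 0 5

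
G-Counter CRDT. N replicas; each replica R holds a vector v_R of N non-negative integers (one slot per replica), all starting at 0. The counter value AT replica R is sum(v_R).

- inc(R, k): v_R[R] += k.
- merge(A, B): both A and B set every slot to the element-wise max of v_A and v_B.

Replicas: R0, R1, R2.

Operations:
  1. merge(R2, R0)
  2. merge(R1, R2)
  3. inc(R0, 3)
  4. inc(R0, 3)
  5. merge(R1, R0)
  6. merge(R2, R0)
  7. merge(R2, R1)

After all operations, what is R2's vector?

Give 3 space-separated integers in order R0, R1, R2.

Answer: 6 0 0

Derivation:
Op 1: merge R2<->R0 -> R2=(0,0,0) R0=(0,0,0)
Op 2: merge R1<->R2 -> R1=(0,0,0) R2=(0,0,0)
Op 3: inc R0 by 3 -> R0=(3,0,0) value=3
Op 4: inc R0 by 3 -> R0=(6,0,0) value=6
Op 5: merge R1<->R0 -> R1=(6,0,0) R0=(6,0,0)
Op 6: merge R2<->R0 -> R2=(6,0,0) R0=(6,0,0)
Op 7: merge R2<->R1 -> R2=(6,0,0) R1=(6,0,0)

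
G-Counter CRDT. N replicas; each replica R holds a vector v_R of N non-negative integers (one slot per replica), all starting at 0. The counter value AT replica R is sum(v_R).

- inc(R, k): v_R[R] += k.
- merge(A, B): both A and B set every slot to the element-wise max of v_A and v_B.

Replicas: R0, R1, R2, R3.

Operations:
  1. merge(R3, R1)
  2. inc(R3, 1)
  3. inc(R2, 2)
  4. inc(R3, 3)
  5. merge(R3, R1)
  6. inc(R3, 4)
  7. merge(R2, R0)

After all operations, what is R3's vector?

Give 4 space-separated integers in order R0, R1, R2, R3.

Answer: 0 0 0 8

Derivation:
Op 1: merge R3<->R1 -> R3=(0,0,0,0) R1=(0,0,0,0)
Op 2: inc R3 by 1 -> R3=(0,0,0,1) value=1
Op 3: inc R2 by 2 -> R2=(0,0,2,0) value=2
Op 4: inc R3 by 3 -> R3=(0,0,0,4) value=4
Op 5: merge R3<->R1 -> R3=(0,0,0,4) R1=(0,0,0,4)
Op 6: inc R3 by 4 -> R3=(0,0,0,8) value=8
Op 7: merge R2<->R0 -> R2=(0,0,2,0) R0=(0,0,2,0)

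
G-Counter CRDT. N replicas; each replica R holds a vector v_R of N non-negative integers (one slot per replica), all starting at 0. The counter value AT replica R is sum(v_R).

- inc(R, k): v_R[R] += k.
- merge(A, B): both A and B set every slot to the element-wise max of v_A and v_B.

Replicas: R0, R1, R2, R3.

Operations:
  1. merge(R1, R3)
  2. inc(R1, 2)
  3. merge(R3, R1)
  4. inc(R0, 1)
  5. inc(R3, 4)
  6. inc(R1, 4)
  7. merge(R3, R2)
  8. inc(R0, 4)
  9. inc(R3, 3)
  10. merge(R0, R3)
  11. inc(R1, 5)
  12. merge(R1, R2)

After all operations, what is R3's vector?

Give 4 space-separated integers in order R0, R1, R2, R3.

Answer: 5 2 0 7

Derivation:
Op 1: merge R1<->R3 -> R1=(0,0,0,0) R3=(0,0,0,0)
Op 2: inc R1 by 2 -> R1=(0,2,0,0) value=2
Op 3: merge R3<->R1 -> R3=(0,2,0,0) R1=(0,2,0,0)
Op 4: inc R0 by 1 -> R0=(1,0,0,0) value=1
Op 5: inc R3 by 4 -> R3=(0,2,0,4) value=6
Op 6: inc R1 by 4 -> R1=(0,6,0,0) value=6
Op 7: merge R3<->R2 -> R3=(0,2,0,4) R2=(0,2,0,4)
Op 8: inc R0 by 4 -> R0=(5,0,0,0) value=5
Op 9: inc R3 by 3 -> R3=(0,2,0,7) value=9
Op 10: merge R0<->R3 -> R0=(5,2,0,7) R3=(5,2,0,7)
Op 11: inc R1 by 5 -> R1=(0,11,0,0) value=11
Op 12: merge R1<->R2 -> R1=(0,11,0,4) R2=(0,11,0,4)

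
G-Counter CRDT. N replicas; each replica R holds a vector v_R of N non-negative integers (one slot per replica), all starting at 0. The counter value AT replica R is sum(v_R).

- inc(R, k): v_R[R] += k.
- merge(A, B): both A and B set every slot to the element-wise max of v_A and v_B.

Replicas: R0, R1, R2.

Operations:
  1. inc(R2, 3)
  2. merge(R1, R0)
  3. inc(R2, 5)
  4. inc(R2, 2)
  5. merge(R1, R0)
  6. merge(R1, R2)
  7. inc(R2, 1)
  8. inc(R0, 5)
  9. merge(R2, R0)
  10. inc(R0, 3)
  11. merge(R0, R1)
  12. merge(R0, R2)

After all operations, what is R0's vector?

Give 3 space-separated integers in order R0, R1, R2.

Answer: 8 0 11

Derivation:
Op 1: inc R2 by 3 -> R2=(0,0,3) value=3
Op 2: merge R1<->R0 -> R1=(0,0,0) R0=(0,0,0)
Op 3: inc R2 by 5 -> R2=(0,0,8) value=8
Op 4: inc R2 by 2 -> R2=(0,0,10) value=10
Op 5: merge R1<->R0 -> R1=(0,0,0) R0=(0,0,0)
Op 6: merge R1<->R2 -> R1=(0,0,10) R2=(0,0,10)
Op 7: inc R2 by 1 -> R2=(0,0,11) value=11
Op 8: inc R0 by 5 -> R0=(5,0,0) value=5
Op 9: merge R2<->R0 -> R2=(5,0,11) R0=(5,0,11)
Op 10: inc R0 by 3 -> R0=(8,0,11) value=19
Op 11: merge R0<->R1 -> R0=(8,0,11) R1=(8,0,11)
Op 12: merge R0<->R2 -> R0=(8,0,11) R2=(8,0,11)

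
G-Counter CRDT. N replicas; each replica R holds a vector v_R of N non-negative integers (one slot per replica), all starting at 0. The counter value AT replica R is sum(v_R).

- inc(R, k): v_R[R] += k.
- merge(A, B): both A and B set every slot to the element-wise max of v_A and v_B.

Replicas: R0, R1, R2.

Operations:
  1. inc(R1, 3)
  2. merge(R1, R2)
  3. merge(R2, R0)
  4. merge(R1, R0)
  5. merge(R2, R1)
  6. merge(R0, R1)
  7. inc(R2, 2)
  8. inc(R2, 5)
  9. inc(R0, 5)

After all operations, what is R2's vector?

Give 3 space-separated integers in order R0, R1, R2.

Op 1: inc R1 by 3 -> R1=(0,3,0) value=3
Op 2: merge R1<->R2 -> R1=(0,3,0) R2=(0,3,0)
Op 3: merge R2<->R0 -> R2=(0,3,0) R0=(0,3,0)
Op 4: merge R1<->R0 -> R1=(0,3,0) R0=(0,3,0)
Op 5: merge R2<->R1 -> R2=(0,3,0) R1=(0,3,0)
Op 6: merge R0<->R1 -> R0=(0,3,0) R1=(0,3,0)
Op 7: inc R2 by 2 -> R2=(0,3,2) value=5
Op 8: inc R2 by 5 -> R2=(0,3,7) value=10
Op 9: inc R0 by 5 -> R0=(5,3,0) value=8

Answer: 0 3 7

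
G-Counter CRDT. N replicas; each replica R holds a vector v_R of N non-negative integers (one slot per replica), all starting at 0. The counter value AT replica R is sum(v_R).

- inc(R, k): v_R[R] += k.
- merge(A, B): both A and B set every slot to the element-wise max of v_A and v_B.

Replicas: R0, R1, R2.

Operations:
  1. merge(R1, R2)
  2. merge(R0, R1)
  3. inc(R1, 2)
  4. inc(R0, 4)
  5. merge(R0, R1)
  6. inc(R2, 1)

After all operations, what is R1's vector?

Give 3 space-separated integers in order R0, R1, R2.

Op 1: merge R1<->R2 -> R1=(0,0,0) R2=(0,0,0)
Op 2: merge R0<->R1 -> R0=(0,0,0) R1=(0,0,0)
Op 3: inc R1 by 2 -> R1=(0,2,0) value=2
Op 4: inc R0 by 4 -> R0=(4,0,0) value=4
Op 5: merge R0<->R1 -> R0=(4,2,0) R1=(4,2,0)
Op 6: inc R2 by 1 -> R2=(0,0,1) value=1

Answer: 4 2 0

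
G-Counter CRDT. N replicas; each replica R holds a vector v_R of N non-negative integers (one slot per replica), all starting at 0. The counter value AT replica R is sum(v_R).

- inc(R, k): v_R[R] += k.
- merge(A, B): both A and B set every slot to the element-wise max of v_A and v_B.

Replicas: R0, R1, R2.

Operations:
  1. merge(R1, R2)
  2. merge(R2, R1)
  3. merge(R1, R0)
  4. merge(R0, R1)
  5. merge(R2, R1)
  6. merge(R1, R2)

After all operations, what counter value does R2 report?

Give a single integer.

Op 1: merge R1<->R2 -> R1=(0,0,0) R2=(0,0,0)
Op 2: merge R2<->R1 -> R2=(0,0,0) R1=(0,0,0)
Op 3: merge R1<->R0 -> R1=(0,0,0) R0=(0,0,0)
Op 4: merge R0<->R1 -> R0=(0,0,0) R1=(0,0,0)
Op 5: merge R2<->R1 -> R2=(0,0,0) R1=(0,0,0)
Op 6: merge R1<->R2 -> R1=(0,0,0) R2=(0,0,0)

Answer: 0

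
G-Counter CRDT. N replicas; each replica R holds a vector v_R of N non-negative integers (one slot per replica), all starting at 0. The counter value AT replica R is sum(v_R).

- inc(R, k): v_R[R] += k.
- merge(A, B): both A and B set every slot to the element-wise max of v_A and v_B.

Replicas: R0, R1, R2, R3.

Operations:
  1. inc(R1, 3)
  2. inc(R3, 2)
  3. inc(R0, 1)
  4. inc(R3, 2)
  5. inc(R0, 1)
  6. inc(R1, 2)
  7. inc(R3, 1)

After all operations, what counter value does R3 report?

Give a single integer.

Op 1: inc R1 by 3 -> R1=(0,3,0,0) value=3
Op 2: inc R3 by 2 -> R3=(0,0,0,2) value=2
Op 3: inc R0 by 1 -> R0=(1,0,0,0) value=1
Op 4: inc R3 by 2 -> R3=(0,0,0,4) value=4
Op 5: inc R0 by 1 -> R0=(2,0,0,0) value=2
Op 6: inc R1 by 2 -> R1=(0,5,0,0) value=5
Op 7: inc R3 by 1 -> R3=(0,0,0,5) value=5

Answer: 5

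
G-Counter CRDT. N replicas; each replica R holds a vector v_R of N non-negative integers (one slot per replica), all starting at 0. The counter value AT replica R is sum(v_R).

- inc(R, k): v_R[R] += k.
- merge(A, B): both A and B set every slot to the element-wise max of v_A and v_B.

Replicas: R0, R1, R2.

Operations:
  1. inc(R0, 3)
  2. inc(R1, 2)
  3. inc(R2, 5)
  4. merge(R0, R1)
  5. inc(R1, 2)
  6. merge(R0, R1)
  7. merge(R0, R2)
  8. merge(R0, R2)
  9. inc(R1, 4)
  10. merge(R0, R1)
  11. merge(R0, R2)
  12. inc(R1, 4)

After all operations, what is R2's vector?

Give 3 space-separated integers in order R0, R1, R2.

Answer: 3 8 5

Derivation:
Op 1: inc R0 by 3 -> R0=(3,0,0) value=3
Op 2: inc R1 by 2 -> R1=(0,2,0) value=2
Op 3: inc R2 by 5 -> R2=(0,0,5) value=5
Op 4: merge R0<->R1 -> R0=(3,2,0) R1=(3,2,0)
Op 5: inc R1 by 2 -> R1=(3,4,0) value=7
Op 6: merge R0<->R1 -> R0=(3,4,0) R1=(3,4,0)
Op 7: merge R0<->R2 -> R0=(3,4,5) R2=(3,4,5)
Op 8: merge R0<->R2 -> R0=(3,4,5) R2=(3,4,5)
Op 9: inc R1 by 4 -> R1=(3,8,0) value=11
Op 10: merge R0<->R1 -> R0=(3,8,5) R1=(3,8,5)
Op 11: merge R0<->R2 -> R0=(3,8,5) R2=(3,8,5)
Op 12: inc R1 by 4 -> R1=(3,12,5) value=20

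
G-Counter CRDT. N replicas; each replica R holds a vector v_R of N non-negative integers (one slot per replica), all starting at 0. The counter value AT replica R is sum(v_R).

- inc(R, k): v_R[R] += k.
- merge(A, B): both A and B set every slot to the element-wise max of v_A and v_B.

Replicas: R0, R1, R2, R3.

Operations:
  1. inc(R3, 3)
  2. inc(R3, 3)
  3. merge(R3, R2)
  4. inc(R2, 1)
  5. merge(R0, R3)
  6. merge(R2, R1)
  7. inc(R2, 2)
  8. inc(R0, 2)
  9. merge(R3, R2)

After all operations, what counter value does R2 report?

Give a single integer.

Op 1: inc R3 by 3 -> R3=(0,0,0,3) value=3
Op 2: inc R3 by 3 -> R3=(0,0,0,6) value=6
Op 3: merge R3<->R2 -> R3=(0,0,0,6) R2=(0,0,0,6)
Op 4: inc R2 by 1 -> R2=(0,0,1,6) value=7
Op 5: merge R0<->R3 -> R0=(0,0,0,6) R3=(0,0,0,6)
Op 6: merge R2<->R1 -> R2=(0,0,1,6) R1=(0,0,1,6)
Op 7: inc R2 by 2 -> R2=(0,0,3,6) value=9
Op 8: inc R0 by 2 -> R0=(2,0,0,6) value=8
Op 9: merge R3<->R2 -> R3=(0,0,3,6) R2=(0,0,3,6)

Answer: 9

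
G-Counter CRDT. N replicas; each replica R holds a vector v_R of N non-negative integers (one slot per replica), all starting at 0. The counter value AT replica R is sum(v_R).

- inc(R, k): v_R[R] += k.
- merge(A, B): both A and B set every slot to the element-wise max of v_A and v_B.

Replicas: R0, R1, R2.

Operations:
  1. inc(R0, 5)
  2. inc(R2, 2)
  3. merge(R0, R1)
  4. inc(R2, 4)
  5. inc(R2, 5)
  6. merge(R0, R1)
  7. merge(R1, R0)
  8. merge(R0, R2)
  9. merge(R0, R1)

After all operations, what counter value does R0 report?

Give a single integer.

Answer: 16

Derivation:
Op 1: inc R0 by 5 -> R0=(5,0,0) value=5
Op 2: inc R2 by 2 -> R2=(0,0,2) value=2
Op 3: merge R0<->R1 -> R0=(5,0,0) R1=(5,0,0)
Op 4: inc R2 by 4 -> R2=(0,0,6) value=6
Op 5: inc R2 by 5 -> R2=(0,0,11) value=11
Op 6: merge R0<->R1 -> R0=(5,0,0) R1=(5,0,0)
Op 7: merge R1<->R0 -> R1=(5,0,0) R0=(5,0,0)
Op 8: merge R0<->R2 -> R0=(5,0,11) R2=(5,0,11)
Op 9: merge R0<->R1 -> R0=(5,0,11) R1=(5,0,11)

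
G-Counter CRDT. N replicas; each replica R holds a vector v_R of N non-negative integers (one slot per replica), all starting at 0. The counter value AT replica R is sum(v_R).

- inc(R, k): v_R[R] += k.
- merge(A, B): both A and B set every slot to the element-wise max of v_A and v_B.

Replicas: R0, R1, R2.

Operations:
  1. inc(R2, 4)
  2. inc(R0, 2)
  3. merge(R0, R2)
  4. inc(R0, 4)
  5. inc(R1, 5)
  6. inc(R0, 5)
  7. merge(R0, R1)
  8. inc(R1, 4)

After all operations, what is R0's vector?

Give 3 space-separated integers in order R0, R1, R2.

Op 1: inc R2 by 4 -> R2=(0,0,4) value=4
Op 2: inc R0 by 2 -> R0=(2,0,0) value=2
Op 3: merge R0<->R2 -> R0=(2,0,4) R2=(2,0,4)
Op 4: inc R0 by 4 -> R0=(6,0,4) value=10
Op 5: inc R1 by 5 -> R1=(0,5,0) value=5
Op 6: inc R0 by 5 -> R0=(11,0,4) value=15
Op 7: merge R0<->R1 -> R0=(11,5,4) R1=(11,5,4)
Op 8: inc R1 by 4 -> R1=(11,9,4) value=24

Answer: 11 5 4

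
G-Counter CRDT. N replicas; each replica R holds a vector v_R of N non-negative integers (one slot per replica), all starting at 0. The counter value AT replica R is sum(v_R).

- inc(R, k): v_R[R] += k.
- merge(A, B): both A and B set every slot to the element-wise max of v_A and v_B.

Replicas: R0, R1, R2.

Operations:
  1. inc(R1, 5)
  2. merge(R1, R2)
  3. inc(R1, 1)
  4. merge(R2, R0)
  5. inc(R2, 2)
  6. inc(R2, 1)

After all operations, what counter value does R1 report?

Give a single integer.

Answer: 6

Derivation:
Op 1: inc R1 by 5 -> R1=(0,5,0) value=5
Op 2: merge R1<->R2 -> R1=(0,5,0) R2=(0,5,0)
Op 3: inc R1 by 1 -> R1=(0,6,0) value=6
Op 4: merge R2<->R0 -> R2=(0,5,0) R0=(0,5,0)
Op 5: inc R2 by 2 -> R2=(0,5,2) value=7
Op 6: inc R2 by 1 -> R2=(0,5,3) value=8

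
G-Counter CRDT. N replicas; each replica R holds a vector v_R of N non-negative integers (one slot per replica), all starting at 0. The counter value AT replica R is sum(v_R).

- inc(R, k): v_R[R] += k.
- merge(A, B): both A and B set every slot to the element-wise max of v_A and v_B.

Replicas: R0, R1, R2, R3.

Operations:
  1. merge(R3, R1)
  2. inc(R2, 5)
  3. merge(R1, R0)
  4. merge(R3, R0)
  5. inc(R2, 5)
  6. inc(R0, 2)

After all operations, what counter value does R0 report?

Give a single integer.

Answer: 2

Derivation:
Op 1: merge R3<->R1 -> R3=(0,0,0,0) R1=(0,0,0,0)
Op 2: inc R2 by 5 -> R2=(0,0,5,0) value=5
Op 3: merge R1<->R0 -> R1=(0,0,0,0) R0=(0,0,0,0)
Op 4: merge R3<->R0 -> R3=(0,0,0,0) R0=(0,0,0,0)
Op 5: inc R2 by 5 -> R2=(0,0,10,0) value=10
Op 6: inc R0 by 2 -> R0=(2,0,0,0) value=2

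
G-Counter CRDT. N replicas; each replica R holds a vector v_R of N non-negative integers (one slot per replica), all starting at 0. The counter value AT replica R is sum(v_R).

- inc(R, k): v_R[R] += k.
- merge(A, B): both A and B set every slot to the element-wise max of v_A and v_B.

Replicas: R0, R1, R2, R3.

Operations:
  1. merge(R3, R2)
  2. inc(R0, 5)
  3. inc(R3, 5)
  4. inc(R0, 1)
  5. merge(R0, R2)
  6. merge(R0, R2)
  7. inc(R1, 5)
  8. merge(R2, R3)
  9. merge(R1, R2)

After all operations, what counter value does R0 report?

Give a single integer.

Answer: 6

Derivation:
Op 1: merge R3<->R2 -> R3=(0,0,0,0) R2=(0,0,0,0)
Op 2: inc R0 by 5 -> R0=(5,0,0,0) value=5
Op 3: inc R3 by 5 -> R3=(0,0,0,5) value=5
Op 4: inc R0 by 1 -> R0=(6,0,0,0) value=6
Op 5: merge R0<->R2 -> R0=(6,0,0,0) R2=(6,0,0,0)
Op 6: merge R0<->R2 -> R0=(6,0,0,0) R2=(6,0,0,0)
Op 7: inc R1 by 5 -> R1=(0,5,0,0) value=5
Op 8: merge R2<->R3 -> R2=(6,0,0,5) R3=(6,0,0,5)
Op 9: merge R1<->R2 -> R1=(6,5,0,5) R2=(6,5,0,5)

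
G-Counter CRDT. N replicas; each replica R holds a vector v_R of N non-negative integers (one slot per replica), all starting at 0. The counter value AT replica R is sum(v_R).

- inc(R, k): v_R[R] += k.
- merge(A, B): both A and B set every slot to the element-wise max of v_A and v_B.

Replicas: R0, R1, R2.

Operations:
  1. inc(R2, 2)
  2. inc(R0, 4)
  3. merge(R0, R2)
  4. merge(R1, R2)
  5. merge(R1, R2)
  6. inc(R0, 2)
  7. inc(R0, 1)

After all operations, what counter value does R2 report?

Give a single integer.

Op 1: inc R2 by 2 -> R2=(0,0,2) value=2
Op 2: inc R0 by 4 -> R0=(4,0,0) value=4
Op 3: merge R0<->R2 -> R0=(4,0,2) R2=(4,0,2)
Op 4: merge R1<->R2 -> R1=(4,0,2) R2=(4,0,2)
Op 5: merge R1<->R2 -> R1=(4,0,2) R2=(4,0,2)
Op 6: inc R0 by 2 -> R0=(6,0,2) value=8
Op 7: inc R0 by 1 -> R0=(7,0,2) value=9

Answer: 6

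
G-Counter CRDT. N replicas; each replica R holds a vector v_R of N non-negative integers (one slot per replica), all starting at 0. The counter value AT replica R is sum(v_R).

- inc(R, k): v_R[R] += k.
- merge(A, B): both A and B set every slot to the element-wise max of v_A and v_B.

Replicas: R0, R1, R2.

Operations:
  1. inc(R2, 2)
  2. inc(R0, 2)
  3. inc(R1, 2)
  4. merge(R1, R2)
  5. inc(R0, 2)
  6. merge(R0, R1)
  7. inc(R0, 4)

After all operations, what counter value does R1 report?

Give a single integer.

Op 1: inc R2 by 2 -> R2=(0,0,2) value=2
Op 2: inc R0 by 2 -> R0=(2,0,0) value=2
Op 3: inc R1 by 2 -> R1=(0,2,0) value=2
Op 4: merge R1<->R2 -> R1=(0,2,2) R2=(0,2,2)
Op 5: inc R0 by 2 -> R0=(4,0,0) value=4
Op 6: merge R0<->R1 -> R0=(4,2,2) R1=(4,2,2)
Op 7: inc R0 by 4 -> R0=(8,2,2) value=12

Answer: 8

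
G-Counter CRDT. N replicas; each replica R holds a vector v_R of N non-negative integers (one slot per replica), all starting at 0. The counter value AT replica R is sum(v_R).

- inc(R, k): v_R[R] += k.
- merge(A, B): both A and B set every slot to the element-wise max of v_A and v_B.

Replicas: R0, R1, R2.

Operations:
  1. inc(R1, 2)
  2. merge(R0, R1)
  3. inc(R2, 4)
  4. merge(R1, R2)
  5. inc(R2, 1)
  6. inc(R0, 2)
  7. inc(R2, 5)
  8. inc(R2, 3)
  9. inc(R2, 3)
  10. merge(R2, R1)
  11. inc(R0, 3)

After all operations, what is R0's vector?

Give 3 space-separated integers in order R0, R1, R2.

Answer: 5 2 0

Derivation:
Op 1: inc R1 by 2 -> R1=(0,2,0) value=2
Op 2: merge R0<->R1 -> R0=(0,2,0) R1=(0,2,0)
Op 3: inc R2 by 4 -> R2=(0,0,4) value=4
Op 4: merge R1<->R2 -> R1=(0,2,4) R2=(0,2,4)
Op 5: inc R2 by 1 -> R2=(0,2,5) value=7
Op 6: inc R0 by 2 -> R0=(2,2,0) value=4
Op 7: inc R2 by 5 -> R2=(0,2,10) value=12
Op 8: inc R2 by 3 -> R2=(0,2,13) value=15
Op 9: inc R2 by 3 -> R2=(0,2,16) value=18
Op 10: merge R2<->R1 -> R2=(0,2,16) R1=(0,2,16)
Op 11: inc R0 by 3 -> R0=(5,2,0) value=7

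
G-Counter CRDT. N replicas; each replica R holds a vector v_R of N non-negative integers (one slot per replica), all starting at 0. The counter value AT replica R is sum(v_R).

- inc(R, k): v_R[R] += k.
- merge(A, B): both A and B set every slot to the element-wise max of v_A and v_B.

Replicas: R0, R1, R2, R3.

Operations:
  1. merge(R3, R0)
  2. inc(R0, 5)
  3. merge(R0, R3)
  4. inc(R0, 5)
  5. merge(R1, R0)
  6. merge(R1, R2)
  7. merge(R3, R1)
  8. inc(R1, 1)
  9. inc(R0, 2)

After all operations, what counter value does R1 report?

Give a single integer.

Op 1: merge R3<->R0 -> R3=(0,0,0,0) R0=(0,0,0,0)
Op 2: inc R0 by 5 -> R0=(5,0,0,0) value=5
Op 3: merge R0<->R3 -> R0=(5,0,0,0) R3=(5,0,0,0)
Op 4: inc R0 by 5 -> R0=(10,0,0,0) value=10
Op 5: merge R1<->R0 -> R1=(10,0,0,0) R0=(10,0,0,0)
Op 6: merge R1<->R2 -> R1=(10,0,0,0) R2=(10,0,0,0)
Op 7: merge R3<->R1 -> R3=(10,0,0,0) R1=(10,0,0,0)
Op 8: inc R1 by 1 -> R1=(10,1,0,0) value=11
Op 9: inc R0 by 2 -> R0=(12,0,0,0) value=12

Answer: 11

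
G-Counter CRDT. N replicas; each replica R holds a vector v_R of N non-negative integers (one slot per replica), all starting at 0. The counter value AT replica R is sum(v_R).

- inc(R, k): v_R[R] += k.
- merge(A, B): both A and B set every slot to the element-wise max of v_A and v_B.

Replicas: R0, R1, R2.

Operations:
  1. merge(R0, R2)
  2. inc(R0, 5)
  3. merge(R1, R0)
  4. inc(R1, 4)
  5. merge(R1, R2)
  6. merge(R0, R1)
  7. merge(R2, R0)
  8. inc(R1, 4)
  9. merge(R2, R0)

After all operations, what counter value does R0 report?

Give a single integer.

Answer: 9

Derivation:
Op 1: merge R0<->R2 -> R0=(0,0,0) R2=(0,0,0)
Op 2: inc R0 by 5 -> R0=(5,0,0) value=5
Op 3: merge R1<->R0 -> R1=(5,0,0) R0=(5,0,0)
Op 4: inc R1 by 4 -> R1=(5,4,0) value=9
Op 5: merge R1<->R2 -> R1=(5,4,0) R2=(5,4,0)
Op 6: merge R0<->R1 -> R0=(5,4,0) R1=(5,4,0)
Op 7: merge R2<->R0 -> R2=(5,4,0) R0=(5,4,0)
Op 8: inc R1 by 4 -> R1=(5,8,0) value=13
Op 9: merge R2<->R0 -> R2=(5,4,0) R0=(5,4,0)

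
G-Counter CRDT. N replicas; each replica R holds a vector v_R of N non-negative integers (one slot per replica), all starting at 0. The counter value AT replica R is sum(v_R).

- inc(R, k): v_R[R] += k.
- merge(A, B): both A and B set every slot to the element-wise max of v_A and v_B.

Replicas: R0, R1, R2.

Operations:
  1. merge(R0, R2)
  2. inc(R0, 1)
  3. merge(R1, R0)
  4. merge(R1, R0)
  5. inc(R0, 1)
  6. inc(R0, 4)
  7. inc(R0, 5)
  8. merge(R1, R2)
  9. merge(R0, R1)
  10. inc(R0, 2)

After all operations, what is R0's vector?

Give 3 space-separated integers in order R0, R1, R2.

Answer: 13 0 0

Derivation:
Op 1: merge R0<->R2 -> R0=(0,0,0) R2=(0,0,0)
Op 2: inc R0 by 1 -> R0=(1,0,0) value=1
Op 3: merge R1<->R0 -> R1=(1,0,0) R0=(1,0,0)
Op 4: merge R1<->R0 -> R1=(1,0,0) R0=(1,0,0)
Op 5: inc R0 by 1 -> R0=(2,0,0) value=2
Op 6: inc R0 by 4 -> R0=(6,0,0) value=6
Op 7: inc R0 by 5 -> R0=(11,0,0) value=11
Op 8: merge R1<->R2 -> R1=(1,0,0) R2=(1,0,0)
Op 9: merge R0<->R1 -> R0=(11,0,0) R1=(11,0,0)
Op 10: inc R0 by 2 -> R0=(13,0,0) value=13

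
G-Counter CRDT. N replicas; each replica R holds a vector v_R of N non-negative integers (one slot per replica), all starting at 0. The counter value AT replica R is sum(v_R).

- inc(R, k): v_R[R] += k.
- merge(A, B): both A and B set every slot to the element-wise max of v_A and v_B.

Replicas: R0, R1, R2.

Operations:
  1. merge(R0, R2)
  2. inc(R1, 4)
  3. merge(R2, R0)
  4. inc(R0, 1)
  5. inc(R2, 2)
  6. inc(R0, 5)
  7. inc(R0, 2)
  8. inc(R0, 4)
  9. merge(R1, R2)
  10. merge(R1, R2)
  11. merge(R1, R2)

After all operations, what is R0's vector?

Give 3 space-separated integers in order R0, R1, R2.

Op 1: merge R0<->R2 -> R0=(0,0,0) R2=(0,0,0)
Op 2: inc R1 by 4 -> R1=(0,4,0) value=4
Op 3: merge R2<->R0 -> R2=(0,0,0) R0=(0,0,0)
Op 4: inc R0 by 1 -> R0=(1,0,0) value=1
Op 5: inc R2 by 2 -> R2=(0,0,2) value=2
Op 6: inc R0 by 5 -> R0=(6,0,0) value=6
Op 7: inc R0 by 2 -> R0=(8,0,0) value=8
Op 8: inc R0 by 4 -> R0=(12,0,0) value=12
Op 9: merge R1<->R2 -> R1=(0,4,2) R2=(0,4,2)
Op 10: merge R1<->R2 -> R1=(0,4,2) R2=(0,4,2)
Op 11: merge R1<->R2 -> R1=(0,4,2) R2=(0,4,2)

Answer: 12 0 0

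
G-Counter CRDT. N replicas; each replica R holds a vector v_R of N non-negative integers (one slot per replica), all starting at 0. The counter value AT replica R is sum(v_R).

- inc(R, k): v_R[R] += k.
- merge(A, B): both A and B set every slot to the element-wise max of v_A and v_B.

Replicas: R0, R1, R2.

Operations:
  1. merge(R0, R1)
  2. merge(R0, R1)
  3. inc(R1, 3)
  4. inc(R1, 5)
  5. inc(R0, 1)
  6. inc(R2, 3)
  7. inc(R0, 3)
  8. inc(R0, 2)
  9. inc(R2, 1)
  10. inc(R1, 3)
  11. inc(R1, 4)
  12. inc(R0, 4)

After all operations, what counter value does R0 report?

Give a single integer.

Op 1: merge R0<->R1 -> R0=(0,0,0) R1=(0,0,0)
Op 2: merge R0<->R1 -> R0=(0,0,0) R1=(0,0,0)
Op 3: inc R1 by 3 -> R1=(0,3,0) value=3
Op 4: inc R1 by 5 -> R1=(0,8,0) value=8
Op 5: inc R0 by 1 -> R0=(1,0,0) value=1
Op 6: inc R2 by 3 -> R2=(0,0,3) value=3
Op 7: inc R0 by 3 -> R0=(4,0,0) value=4
Op 8: inc R0 by 2 -> R0=(6,0,0) value=6
Op 9: inc R2 by 1 -> R2=(0,0,4) value=4
Op 10: inc R1 by 3 -> R1=(0,11,0) value=11
Op 11: inc R1 by 4 -> R1=(0,15,0) value=15
Op 12: inc R0 by 4 -> R0=(10,0,0) value=10

Answer: 10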